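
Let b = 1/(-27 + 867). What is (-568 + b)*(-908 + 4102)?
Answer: -761959043/420 ≈ -1.8142e+6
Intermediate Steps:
b = 1/840 ≈ 0.0011905
(-568 + b)*(-908 + 4102) = (-568 + 1/840)*(-908 + 4102) = -477119/840*3194 = -761959043/420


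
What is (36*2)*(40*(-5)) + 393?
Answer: -14007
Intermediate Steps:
(36*2)*(40*(-5)) + 393 = 72*(-200) + 393 = -14400 + 393 = -14007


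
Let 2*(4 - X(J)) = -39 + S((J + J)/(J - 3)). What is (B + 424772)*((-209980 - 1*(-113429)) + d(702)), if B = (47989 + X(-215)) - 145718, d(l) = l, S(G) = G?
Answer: -3417030364709/109 ≈ -3.1349e+10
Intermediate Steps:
X(J) = 47/2 - J/(-3 + J) (X(J) = 4 - (-39 + (J + J)/(J - 3))/2 = 4 - (-39 + (2*J)/(-3 + J))/2 = 4 - (-39 + 2*J/(-3 + J))/2 = 4 + (39/2 - J/(-3 + J)) = 47/2 - J/(-3 + J))
B = -10650007/109 (B = (47989 + 3*(-47 + 15*(-215))/(2*(-3 - 215))) - 145718 = (47989 + (3/2)*(-47 - 3225)/(-218)) - 145718 = (47989 + (3/2)*(-1/218)*(-3272)) - 145718 = (47989 + 2454/109) - 145718 = 5233255/109 - 145718 = -10650007/109 ≈ -97707.)
(B + 424772)*((-209980 - 1*(-113429)) + d(702)) = (-10650007/109 + 424772)*((-209980 - 1*(-113429)) + 702) = 35650141*((-209980 + 113429) + 702)/109 = 35650141*(-96551 + 702)/109 = (35650141/109)*(-95849) = -3417030364709/109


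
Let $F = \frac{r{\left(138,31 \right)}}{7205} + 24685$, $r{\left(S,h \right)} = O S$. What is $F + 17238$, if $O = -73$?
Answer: $\frac{302045141}{7205} \approx 41922.0$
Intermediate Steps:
$r{\left(S,h \right)} = - 73 S$
$F = \frac{177845351}{7205}$ ($F = \frac{\left(-73\right) 138}{7205} + 24685 = \left(-10074\right) \frac{1}{7205} + 24685 = - \frac{10074}{7205} + 24685 = \frac{177845351}{7205} \approx 24684.0$)
$F + 17238 = \frac{177845351}{7205} + 17238 = \frac{302045141}{7205}$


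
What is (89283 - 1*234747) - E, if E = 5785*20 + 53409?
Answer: -314573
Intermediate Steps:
E = 169109 (E = 115700 + 53409 = 169109)
(89283 - 1*234747) - E = (89283 - 1*234747) - 1*169109 = (89283 - 234747) - 169109 = -145464 - 169109 = -314573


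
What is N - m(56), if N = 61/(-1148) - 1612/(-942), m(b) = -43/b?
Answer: 2623487/1081416 ≈ 2.4260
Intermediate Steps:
N = 896557/540708 (N = 61*(-1/1148) - 1612*(-1/942) = -61/1148 + 806/471 = 896557/540708 ≈ 1.6581)
N - m(56) = 896557/540708 - (-43)/56 = 896557/540708 - 1*(-43/56) = 896557/540708 + 43/56 = 2623487/1081416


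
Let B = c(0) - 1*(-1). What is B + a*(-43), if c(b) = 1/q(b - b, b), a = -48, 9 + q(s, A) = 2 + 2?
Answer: 10324/5 ≈ 2064.8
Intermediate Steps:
q(s, A) = -5 (q(s, A) = -9 + (2 + 2) = -9 + 4 = -5)
c(b) = -1/5 (c(b) = 1/(-5) = -1/5)
B = 4/5 (B = -1/5 - 1*(-1) = -1/5 + 1 = 4/5 ≈ 0.80000)
B + a*(-43) = 4/5 - 48*(-43) = 4/5 + 2064 = 10324/5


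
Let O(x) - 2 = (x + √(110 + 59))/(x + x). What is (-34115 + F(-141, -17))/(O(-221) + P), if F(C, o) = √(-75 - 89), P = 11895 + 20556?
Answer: -579955/551709 + 34*I*√41/551709 ≈ -1.0512 + 0.0003946*I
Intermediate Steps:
P = 32451
F(C, o) = 2*I*√41 (F(C, o) = √(-164) = 2*I*√41)
O(x) = 2 + (13 + x)/(2*x) (O(x) = 2 + (x + √(110 + 59))/(x + x) = 2 + (x + √169)/((2*x)) = 2 + (x + 13)*(1/(2*x)) = 2 + (13 + x)*(1/(2*x)) = 2 + (13 + x)/(2*x))
(-34115 + F(-141, -17))/(O(-221) + P) = (-34115 + 2*I*√41)/((½)*(13 + 5*(-221))/(-221) + 32451) = (-34115 + 2*I*√41)/((½)*(-1/221)*(13 - 1105) + 32451) = (-34115 + 2*I*√41)/((½)*(-1/221)*(-1092) + 32451) = (-34115 + 2*I*√41)/(42/17 + 32451) = (-34115 + 2*I*√41)/(551709/17) = (-34115 + 2*I*√41)*(17/551709) = -579955/551709 + 34*I*√41/551709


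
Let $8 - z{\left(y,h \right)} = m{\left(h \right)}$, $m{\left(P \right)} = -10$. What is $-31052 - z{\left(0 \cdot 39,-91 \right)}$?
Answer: $-31070$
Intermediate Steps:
$z{\left(y,h \right)} = 18$ ($z{\left(y,h \right)} = 8 - -10 = 8 + 10 = 18$)
$-31052 - z{\left(0 \cdot 39,-91 \right)} = -31052 - 18 = -31070$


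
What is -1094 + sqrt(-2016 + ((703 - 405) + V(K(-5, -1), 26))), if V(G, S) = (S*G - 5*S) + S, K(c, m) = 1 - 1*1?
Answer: -1094 + I*sqrt(1822) ≈ -1094.0 + 42.685*I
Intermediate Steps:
K(c, m) = 0 (K(c, m) = 1 - 1 = 0)
V(G, S) = -4*S + G*S (V(G, S) = (G*S - 5*S) + S = (-5*S + G*S) + S = -4*S + G*S)
-1094 + sqrt(-2016 + ((703 - 405) + V(K(-5, -1), 26))) = -1094 + sqrt(-2016 + ((703 - 405) + 26*(-4 + 0))) = -1094 + sqrt(-2016 + (298 + 26*(-4))) = -1094 + sqrt(-2016 + (298 - 104)) = -1094 + sqrt(-2016 + 194) = -1094 + sqrt(-1822) = -1094 + I*sqrt(1822)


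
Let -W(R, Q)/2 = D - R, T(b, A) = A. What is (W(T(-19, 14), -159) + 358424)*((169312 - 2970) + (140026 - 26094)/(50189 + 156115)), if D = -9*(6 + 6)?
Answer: 36632314826325/614 ≈ 5.9662e+10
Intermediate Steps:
D = -108 (D = -9*12 = -108)
W(R, Q) = 216 + 2*R (W(R, Q) = -2*(-108 - R) = 216 + 2*R)
(W(T(-19, 14), -159) + 358424)*((169312 - 2970) + (140026 - 26094)/(50189 + 156115)) = ((216 + 2*14) + 358424)*((169312 - 2970) + (140026 - 26094)/(50189 + 156115)) = ((216 + 28) + 358424)*(166342 + 113932/206304) = (244 + 358424)*(166342 + 113932*(1/206304)) = 358668*(166342 + 4069/7368) = 358668*(1225611925/7368) = 36632314826325/614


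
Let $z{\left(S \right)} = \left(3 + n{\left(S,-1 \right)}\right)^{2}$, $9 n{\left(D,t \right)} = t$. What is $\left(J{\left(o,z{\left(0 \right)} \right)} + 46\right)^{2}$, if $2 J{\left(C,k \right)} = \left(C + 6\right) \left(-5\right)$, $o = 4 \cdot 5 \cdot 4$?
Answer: $28561$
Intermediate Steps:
$n{\left(D,t \right)} = \frac{t}{9}$
$o = 80$ ($o = 20 \cdot 4 = 80$)
$z{\left(S \right)} = \frac{676}{81}$ ($z{\left(S \right)} = \left(3 + \frac{1}{9} \left(-1\right)\right)^{2} = \left(3 - \frac{1}{9}\right)^{2} = \left(\frac{26}{9}\right)^{2} = \frac{676}{81}$)
$J{\left(C,k \right)} = -15 - \frac{5 C}{2}$ ($J{\left(C,k \right)} = \frac{\left(C + 6\right) \left(-5\right)}{2} = \frac{\left(6 + C\right) \left(-5\right)}{2} = \frac{-30 - 5 C}{2} = -15 - \frac{5 C}{2}$)
$\left(J{\left(o,z{\left(0 \right)} \right)} + 46\right)^{2} = \left(\left(-15 - 200\right) + 46\right)^{2} = \left(-215 + 46\right)^{2} = \left(-169\right)^{2} = 28561$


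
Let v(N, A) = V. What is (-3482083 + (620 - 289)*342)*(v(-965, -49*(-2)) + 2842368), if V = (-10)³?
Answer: -9572230669208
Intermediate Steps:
V = -1000
v(N, A) = -1000
(-3482083 + (620 - 289)*342)*(v(-965, -49*(-2)) + 2842368) = (-3482083 + (620 - 289)*342)*(-1000 + 2842368) = (-3482083 + 331*342)*2841368 = (-3482083 + 113202)*2841368 = -3368881*2841368 = -9572230669208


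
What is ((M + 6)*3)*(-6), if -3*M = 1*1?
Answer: -102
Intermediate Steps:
M = -1/3 ≈ -0.33333
((M + 6)*3)*(-6) = ((-1/3 + 6)*3)*(-6) = ((17/3)*3)*(-6) = 17*(-6) = -102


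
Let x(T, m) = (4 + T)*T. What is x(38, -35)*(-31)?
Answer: -49476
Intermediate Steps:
x(T, m) = T*(4 + T)
x(38, -35)*(-31) = (38*(4 + 38))*(-31) = (38*42)*(-31) = 1596*(-31) = -49476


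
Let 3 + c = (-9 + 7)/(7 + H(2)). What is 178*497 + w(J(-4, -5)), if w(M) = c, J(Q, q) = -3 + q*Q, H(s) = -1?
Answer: 265388/3 ≈ 88463.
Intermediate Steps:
J(Q, q) = -3 + Q*q
c = -10/3 (c = -3 + (-9 + 7)/(7 - 1) = -3 - 2/6 = -3 - 2*⅙ = -3 - ⅓ = -10/3 ≈ -3.3333)
w(M) = -10/3
178*497 + w(J(-4, -5)) = 178*497 - 10/3 = 88466 - 10/3 = 265388/3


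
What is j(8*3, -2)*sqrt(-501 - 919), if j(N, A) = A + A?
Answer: -8*I*sqrt(355) ≈ -150.73*I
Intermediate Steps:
j(N, A) = 2*A
j(8*3, -2)*sqrt(-501 - 919) = (2*(-2))*sqrt(-501 - 919) = -8*I*sqrt(355)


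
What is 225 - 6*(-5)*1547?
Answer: 46635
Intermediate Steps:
225 - 6*(-5)*1547 = 225 + 30*1547 = 225 + 46410 = 46635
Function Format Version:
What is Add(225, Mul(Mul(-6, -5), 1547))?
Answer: 46635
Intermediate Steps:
Add(225, Mul(Mul(-6, -5), 1547)) = Add(225, Mul(30, 1547)) = Add(225, 46410) = 46635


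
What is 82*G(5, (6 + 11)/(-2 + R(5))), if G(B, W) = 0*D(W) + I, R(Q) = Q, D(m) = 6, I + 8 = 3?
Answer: -410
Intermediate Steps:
I = -5 (I = -8 + 3 = -5)
G(B, W) = -5 (G(B, W) = 0*6 - 5 = 0 - 5 = -5)
82*G(5, (6 + 11)/(-2 + R(5))) = 82*(-5) = -410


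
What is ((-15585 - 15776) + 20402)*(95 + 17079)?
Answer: -188209866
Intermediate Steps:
((-15585 - 15776) + 20402)*(95 + 17079) = (-31361 + 20402)*17174 = -10959*17174 = -188209866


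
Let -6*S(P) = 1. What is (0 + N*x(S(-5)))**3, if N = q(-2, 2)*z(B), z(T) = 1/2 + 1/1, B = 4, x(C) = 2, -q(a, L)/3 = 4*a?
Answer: 373248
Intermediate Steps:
q(a, L) = -12*a
S(P) = -1/6 (S(P) = -1/6*1 = -1/6)
z(T) = 3/2 (z(T) = 1*(1/2) + 1*1 = 1/2 + 1 = 3/2)
N = 36 (N = -12*(-2)*(3/2) = 24*(3/2) = 36)
(0 + N*x(S(-5)))**3 = (0 + 36*2)**3 = (0 + 72)**3 = 72**3 = 373248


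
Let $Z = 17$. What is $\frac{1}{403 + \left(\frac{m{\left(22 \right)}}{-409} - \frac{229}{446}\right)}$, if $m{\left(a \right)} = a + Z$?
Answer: $\frac{182414}{73401787} \approx 0.0024851$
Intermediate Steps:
$m{\left(a \right)} = 17 + a$ ($m{\left(a \right)} = a + 17 = 17 + a$)
$\frac{1}{403 + \left(\frac{m{\left(22 \right)}}{-409} - \frac{229}{446}\right)} = \frac{1}{403 - \left(\frac{229}{446} - \frac{17 + 22}{-409}\right)} = \frac{1}{403 + \left(39 \left(- \frac{1}{409}\right) - \frac{229}{446}\right)} = \frac{1}{403 - \frac{111055}{182414}} = \frac{1}{\frac{73401787}{182414}} = \frac{182414}{73401787}$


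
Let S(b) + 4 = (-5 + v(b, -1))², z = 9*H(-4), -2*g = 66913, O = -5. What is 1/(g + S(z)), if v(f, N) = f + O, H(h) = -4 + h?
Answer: -2/53473 ≈ -3.7402e-5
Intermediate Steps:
v(f, N) = -5 + f (v(f, N) = f - 5 = -5 + f)
g = -66913/2 (g = -½*66913 = -66913/2 ≈ -33457.)
z = -72 (z = 9*(-4 - 4) = 9*(-8) = -72)
S(b) = -4 + (-10 + b)² (S(b) = -4 + (-5 + (-5 + b))² = -4 + (-10 + b)²)
1/(g + S(z)) = 1/(-66913/2 + (-4 + (-10 - 72)²)) = 1/(-66913/2 + (-4 + (-82)²)) = 1/(-66913/2 + (-4 + 6724)) = 1/(-66913/2 + 6720) = 1/(-53473/2) = -2/53473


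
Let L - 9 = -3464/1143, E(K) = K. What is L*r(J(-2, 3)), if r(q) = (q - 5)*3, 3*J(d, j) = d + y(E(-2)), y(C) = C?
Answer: -129637/1143 ≈ -113.42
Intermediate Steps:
J(d, j) = -⅔ + d/3 (J(d, j) = (d - 2)/3 = (-2 + d)/3 = -⅔ + d/3)
r(q) = -15 + 3*q (r(q) = (-5 + q)*3 = -15 + 3*q)
L = 6823/1143 (L = 9 - 3464/1143 = 6823/1143 ≈ 5.9694)
L*r(J(-2, 3)) = 6823*(-15 + 3*(-⅔ + (⅓)*(-2)))/1143 = 6823*(-15 + 3*(-⅔ - ⅔))/1143 = 6823*(-15 + 3*(-4/3))/1143 = 6823*(-15 - 4)/1143 = (6823/1143)*(-19) = -129637/1143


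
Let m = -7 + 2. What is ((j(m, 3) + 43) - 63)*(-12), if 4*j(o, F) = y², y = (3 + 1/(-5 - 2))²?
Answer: 96240/2401 ≈ 40.083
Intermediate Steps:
m = -5
y = 400/49 (y = (3 + 1/(-7))² = (3 - ⅐)² = (20/7)² = 400/49 ≈ 8.1633)
j(o, F) = 40000/2401 (j(o, F) = (400/49)²/4 = (¼)*(160000/2401) = 40000/2401)
((j(m, 3) + 43) - 63)*(-12) = ((40000/2401 + 43) - 63)*(-12) = (143243/2401 - 63)*(-12) = -8020/2401*(-12) = 96240/2401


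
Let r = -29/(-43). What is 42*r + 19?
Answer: 2035/43 ≈ 47.326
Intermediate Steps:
r = 29/43 (r = -29*(-1/43) = 29/43 ≈ 0.67442)
42*r + 19 = 42*(29/43) + 19 = 1218/43 + 19 = 2035/43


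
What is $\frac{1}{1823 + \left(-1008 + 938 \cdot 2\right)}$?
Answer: $\frac{1}{2691} \approx 0.00037161$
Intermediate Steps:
$\frac{1}{1823 + \left(-1008 + 938 \cdot 2\right)} = \frac{1}{1823 + \left(-1008 + 1876\right)} = \frac{1}{1823 + 868} = \frac{1}{2691}$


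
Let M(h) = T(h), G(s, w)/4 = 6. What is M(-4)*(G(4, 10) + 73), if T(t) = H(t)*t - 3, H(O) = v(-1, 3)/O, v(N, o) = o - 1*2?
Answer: -194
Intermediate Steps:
v(N, o) = -2 + o (v(N, o) = o - 2 = -2 + o)
H(O) = 1/O (H(O) = (-2 + 3)/O = 1/O)
G(s, w) = 24 (G(s, w) = 4*6 = 24)
T(t) = -2 (T(t) = t/t - 3 = 1 - 3 = -2)
M(h) = -2
M(-4)*(G(4, 10) + 73) = -2*(24 + 73) = -2*97 = -194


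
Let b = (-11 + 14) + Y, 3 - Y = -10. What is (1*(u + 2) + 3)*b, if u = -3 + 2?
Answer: 64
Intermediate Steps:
Y = 13 (Y = 3 - 1*(-10) = 3 + 10 = 13)
u = -1
b = 16 (b = (-11 + 14) + 13 = 3 + 13 = 16)
(1*(u + 2) + 3)*b = (1*(-1 + 2) + 3)*16 = (1*1 + 3)*16 = (1 + 3)*16 = 4*16 = 64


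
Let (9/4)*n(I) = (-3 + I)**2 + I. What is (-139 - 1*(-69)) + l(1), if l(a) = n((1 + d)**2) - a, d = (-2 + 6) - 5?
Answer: -67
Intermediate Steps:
d = -1 (d = 4 - 5 = -1)
n(I) = 4*I/9 + 4*(-3 + I)**2/9 (n(I) = 4*((-3 + I)**2 + I)/9 = 4*(I + (-3 + I)**2)/9 = 4*I/9 + 4*(-3 + I)**2/9)
l(a) = 4 - a (l(a) = (4*(1 - 1)**2/9 + 4*(-3 + (1 - 1)**2)**2/9) - a = ((4/9)*0**2 + 4*(-3 + 0**2)**2/9) - a = ((4/9)*0 + 4*(-3 + 0)**2/9) - a = (0 + (4/9)*(-3)**2) - a = (0 + (4/9)*9) - a = (0 + 4) - a = 4 - a)
(-139 - 1*(-69)) + l(1) = (-139 - 1*(-69)) + (4 - 1*1) = (-139 + 69) + (4 - 1) = -70 + 3 = -67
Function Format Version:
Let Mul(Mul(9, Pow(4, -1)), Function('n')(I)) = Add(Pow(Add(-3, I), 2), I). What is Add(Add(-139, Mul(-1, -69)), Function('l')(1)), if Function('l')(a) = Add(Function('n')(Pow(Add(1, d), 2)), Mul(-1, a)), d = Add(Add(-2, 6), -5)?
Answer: -67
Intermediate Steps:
d = -1 (d = Add(4, -5) = -1)
Function('n')(I) = Add(Mul(Rational(4, 9), I), Mul(Rational(4, 9), Pow(Add(-3, I), 2))) (Function('n')(I) = Mul(Rational(4, 9), Add(Pow(Add(-3, I), 2), I)) = Mul(Rational(4, 9), Add(I, Pow(Add(-3, I), 2))) = Add(Mul(Rational(4, 9), I), Mul(Rational(4, 9), Pow(Add(-3, I), 2))))
Function('l')(a) = Add(4, Mul(-1, a)) (Function('l')(a) = Add(Add(Mul(Rational(4, 9), Pow(Add(1, -1), 2)), Mul(Rational(4, 9), Pow(Add(-3, Pow(Add(1, -1), 2)), 2))), Mul(-1, a)) = Add(Add(Mul(Rational(4, 9), Pow(0, 2)), Mul(Rational(4, 9), Pow(Add(-3, Pow(0, 2)), 2))), Mul(-1, a)) = Add(Add(Mul(Rational(4, 9), 0), Mul(Rational(4, 9), Pow(Add(-3, 0), 2))), Mul(-1, a)) = Add(Add(0, Mul(Rational(4, 9), Pow(-3, 2))), Mul(-1, a)) = Add(Add(0, Mul(Rational(4, 9), 9)), Mul(-1, a)) = Add(Add(0, 4), Mul(-1, a)) = Add(4, Mul(-1, a)))
Add(Add(-139, Mul(-1, -69)), Function('l')(1)) = Add(Add(-139, Mul(-1, -69)), Add(4, Mul(-1, 1))) = Add(Add(-139, 69), Add(4, -1)) = Add(-70, 3) = -67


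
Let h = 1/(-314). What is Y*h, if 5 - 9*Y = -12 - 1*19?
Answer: -2/157 ≈ -0.012739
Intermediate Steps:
h = -1/314 ≈ -0.0031847
Y = 4 (Y = 5/9 - (-12 - 1*19)/9 = 5/9 - (-12 - 19)/9 = 5/9 - 1/9*(-31) = 5/9 + 31/9 = 4)
Y*h = 4*(-1/314) = -2/157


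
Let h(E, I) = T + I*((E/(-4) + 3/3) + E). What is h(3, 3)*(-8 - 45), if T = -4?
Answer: -1219/4 ≈ -304.75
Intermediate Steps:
h(E, I) = -4 + I*(1 + 3*E/4) (h(E, I) = -4 + I*((E/(-4) + 3/3) + E) = -4 + I*((E*(-¼) + 3*(⅓)) + E) = -4 + I*((-E/4 + 1) + E) = -4 + I*((1 - E/4) + E) = -4 + I*(1 + 3*E/4))
h(3, 3)*(-8 - 45) = (-4 + 3 + (¾)*3*3)*(-8 - 45) = (-4 + 3 + 27/4)*(-53) = (23/4)*(-53) = -1219/4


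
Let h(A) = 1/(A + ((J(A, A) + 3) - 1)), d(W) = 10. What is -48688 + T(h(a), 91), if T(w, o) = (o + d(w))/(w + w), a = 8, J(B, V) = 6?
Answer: -47880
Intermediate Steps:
h(A) = 1/(8 + A) (h(A) = 1/(A + ((6 + 3) - 1)) = 1/(A + (9 - 1)) = 1/(A + 8) = 1/(8 + A))
T(w, o) = (10 + o)/(2*w) (T(w, o) = (o + 10)/(w + w) = (10 + o)/((2*w)) = (10 + o)*(1/(2*w)) = (10 + o)/(2*w))
-48688 + T(h(a), 91) = -48688 + (10 + 91)/(2*(1/(8 + 8))) = -48688 + (½)*101/1/16 = -48688 + (½)*101/(1/16) = -48688 + (½)*16*101 = -48688 + 808 = -47880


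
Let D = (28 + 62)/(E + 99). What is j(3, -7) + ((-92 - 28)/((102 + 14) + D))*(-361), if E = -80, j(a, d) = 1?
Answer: 412687/1147 ≈ 359.80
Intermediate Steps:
D = 90/19 (D = (28 + 62)/(-80 + 99) = 90/19 ≈ 4.7368)
j(3, -7) + ((-92 - 28)/((102 + 14) + D))*(-361) = 1 + ((-92 - 28)/((102 + 14) + 90/19))*(-361) = 1 - 120/(116 + 90/19)*(-361) = 1 - 120/2294/19*(-361) = 1 - 120*19/2294*(-361) = 1 - 1140/1147*(-361) = 1 + 411540/1147 = 412687/1147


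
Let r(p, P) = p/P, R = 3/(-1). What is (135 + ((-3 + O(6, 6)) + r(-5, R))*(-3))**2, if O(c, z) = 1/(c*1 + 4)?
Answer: 1923769/100 ≈ 19238.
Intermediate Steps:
R = -3 (R = 3*(-1) = -3)
O(c, z) = 1/(4 + c) (O(c, z) = 1/(c + 4) = 1/(4 + c))
(135 + ((-3 + O(6, 6)) + r(-5, R))*(-3))**2 = (135 + ((-3 + 1/(4 + 6)) - 5/(-3))*(-3))**2 = (135 + ((-3 + 1/10) - 5*(-1/3))*(-3))**2 = (135 + ((-3 + 1/10) + 5/3)*(-3))**2 = (135 + (-29/10 + 5/3)*(-3))**2 = (135 - 37/30*(-3))**2 = (135 + 37/10)**2 = (1387/10)**2 = 1923769/100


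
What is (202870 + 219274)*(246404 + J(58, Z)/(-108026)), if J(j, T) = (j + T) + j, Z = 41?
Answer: 5618322589977984/54013 ≈ 1.0402e+11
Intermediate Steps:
J(j, T) = T + 2*j (J(j, T) = (T + j) + j = T + 2*j)
(202870 + 219274)*(246404 + J(58, Z)/(-108026)) = (202870 + 219274)*(246404 + (41 + 2*58)/(-108026)) = 422144*(246404 + (41 + 116)*(-1/108026)) = 422144*(246404 + 157*(-1/108026)) = 422144*(246404 - 157/108026) = 422144*(26618038347/108026) = 5618322589977984/54013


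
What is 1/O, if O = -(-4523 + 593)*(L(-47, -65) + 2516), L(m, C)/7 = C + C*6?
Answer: -1/2629170 ≈ -3.8035e-7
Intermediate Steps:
L(m, C) = 49*C (L(m, C) = 7*(C + C*6) = 7*(C + 6*C) = 7*(7*C) = 49*C)
O = -2629170 (O = -(-4523 + 593)*(49*(-65) + 2516) = -(-3930)*(-3185 + 2516) = -(-3930)*(-669) = -1*2629170 = -2629170)
1/O = 1/(-2629170) = -1/2629170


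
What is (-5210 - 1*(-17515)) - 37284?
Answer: -24979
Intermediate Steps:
(-5210 - 1*(-17515)) - 37284 = (-5210 + 17515) - 37284 = 12305 - 37284 = -24979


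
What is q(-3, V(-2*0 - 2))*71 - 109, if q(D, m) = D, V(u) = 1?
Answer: -322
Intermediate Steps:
q(-3, V(-2*0 - 2))*71 - 109 = -3*71 - 109 = -213 - 109 = -322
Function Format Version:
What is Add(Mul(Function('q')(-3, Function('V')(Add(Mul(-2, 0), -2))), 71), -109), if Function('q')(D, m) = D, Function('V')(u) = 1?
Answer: -322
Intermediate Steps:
Add(Mul(Function('q')(-3, Function('V')(Add(Mul(-2, 0), -2))), 71), -109) = Add(Mul(-3, 71), -109) = Add(-213, -109) = -322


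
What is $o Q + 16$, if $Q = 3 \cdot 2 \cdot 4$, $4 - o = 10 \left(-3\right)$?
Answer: $832$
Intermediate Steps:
$o = 34$ ($o = 4 - 10 \left(-3\right) = 4 - -30 = 4 + 30 = 34$)
$Q = 24$ ($Q = 6 \cdot 4 = 24$)
$o Q + 16 = 34 \cdot 24 + 16 = 816 + 16 = 832$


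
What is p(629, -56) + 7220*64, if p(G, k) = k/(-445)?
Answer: 205625656/445 ≈ 4.6208e+5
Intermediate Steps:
p(G, k) = -k/445 (p(G, k) = k*(-1/445) = -k/445)
p(629, -56) + 7220*64 = -1/445*(-56) + 7220*64 = 56/445 + 462080 = 205625656/445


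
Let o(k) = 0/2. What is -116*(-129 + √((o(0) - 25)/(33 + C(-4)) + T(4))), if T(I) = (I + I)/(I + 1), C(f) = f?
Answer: 14964 - 4*√15515/5 ≈ 14864.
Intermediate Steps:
o(k) = 0 (o(k) = 0*(½) = 0)
T(I) = 2*I/(1 + I) (T(I) = (2*I)/(1 + I) = 2*I/(1 + I))
-116*(-129 + √((o(0) - 25)/(33 + C(-4)) + T(4))) = -116*(-129 + √((0 - 25)/(33 - 4) + 2*4/(1 + 4))) = -116*(-129 + √(-25/29 + 2*4/5)) = -116*(-129 + √(-25*1/29 + 2*4*(⅕))) = -116*(-129 + √(-25/29 + 8/5)) = -116*(-129 + √(107/145)) = -116*(-129 + √15515/145) = 14964 - 4*√15515/5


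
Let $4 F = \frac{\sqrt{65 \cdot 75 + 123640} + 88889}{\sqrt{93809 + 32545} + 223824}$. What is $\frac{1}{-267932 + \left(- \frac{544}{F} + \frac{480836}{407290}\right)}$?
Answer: $\frac{203645 \left(-19895491536 + \sqrt{16238384310} - 223824 \sqrt{128515} + 88889 \sqrt{126354}\right)}{6 \left(184625457970697345072 - 808338369266143 \sqrt{126354} - 9093795287 \sqrt{16238384310} + 2035409636317488 \sqrt{128515}\right)} \approx -3.6577 \cdot 10^{-6}$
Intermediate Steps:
$F = \frac{88889 + \sqrt{128515}}{4 \left(223824 + \sqrt{126354}\right)}$ ($F = \frac{\left(\sqrt{65 \cdot 75 + 123640} + 88889\right) \frac{1}{\sqrt{93809 + 32545} + 223824}}{4} = \frac{\left(\sqrt{4875 + 123640} + 88889\right) \frac{1}{\sqrt{126354} + 223824}}{4} = \frac{\left(\sqrt{128515} + 88889\right) \frac{1}{223824 + \sqrt{126354}}}{4} = \frac{\left(88889 + \sqrt{128515}\right) \frac{1}{223824 + \sqrt{126354}}}{4} = \frac{\frac{1}{223824 + \sqrt{126354}} \left(88889 + \sqrt{128515}\right)}{4} = \frac{88889 + \sqrt{128515}}{4 \left(223824 + \sqrt{126354}\right)} \approx 0.099527$)
$\frac{1}{-267932 + \left(- \frac{544}{F} + \frac{480836}{407290}\right)} = \frac{1}{-267932 + \left(- \frac{544}{\frac{828978814}{8349509437} - \frac{88889 \sqrt{126354}}{200388226488} - \frac{\sqrt{16238384310}}{200388226488} + \frac{9326 \sqrt{128515}}{8349509437}} + \frac{480836}{407290}\right)} = \frac{1}{-267932 + \left(- \frac{544}{\frac{828978814}{8349509437} - \frac{88889 \sqrt{126354}}{200388226488} - \frac{\sqrt{16238384310}}{200388226488} + \frac{9326 \sqrt{128515}}{8349509437}} + 480836 \cdot \frac{1}{407290}\right)} = \frac{1}{-267932 + \left(- \frac{544}{\frac{828978814}{8349509437} - \frac{88889 \sqrt{126354}}{200388226488} - \frac{\sqrt{16238384310}}{200388226488} + \frac{9326 \sqrt{128515}}{8349509437}} + \frac{240418}{203645}\right)} = \frac{1}{-267932 + \left(\frac{240418}{203645} - \frac{544}{\frac{828978814}{8349509437} - \frac{88889 \sqrt{126354}}{200388226488} - \frac{\sqrt{16238384310}}{200388226488} + \frac{9326 \sqrt{128515}}{8349509437}}\right)} = \frac{1}{- \frac{54562771722}{203645} - \frac{544}{\frac{828978814}{8349509437} - \frac{88889 \sqrt{126354}}{200388226488} - \frac{\sqrt{16238384310}}{200388226488} + \frac{9326 \sqrt{128515}}{8349509437}}}$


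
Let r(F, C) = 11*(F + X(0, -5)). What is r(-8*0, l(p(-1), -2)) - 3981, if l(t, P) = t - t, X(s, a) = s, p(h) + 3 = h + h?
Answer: -3981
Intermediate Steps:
p(h) = -3 + 2*h (p(h) = -3 + (h + h) = -3 + 2*h)
l(t, P) = 0
r(F, C) = 11*F (r(F, C) = 11*(F + 0) = 11*F)
r(-8*0, l(p(-1), -2)) - 3981 = 11*(-8*0) - 3981 = 11*0 - 3981 = 0 - 3981 = -3981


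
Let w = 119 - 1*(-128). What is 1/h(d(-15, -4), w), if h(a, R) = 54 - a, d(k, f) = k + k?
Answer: 1/84 ≈ 0.011905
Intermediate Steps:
d(k, f) = 2*k
w = 247 (w = 119 + 128 = 247)
1/h(d(-15, -4), w) = 1/(54 - 2*(-15)) = 1/(54 - 1*(-30)) = 1/(54 + 30) = 1/84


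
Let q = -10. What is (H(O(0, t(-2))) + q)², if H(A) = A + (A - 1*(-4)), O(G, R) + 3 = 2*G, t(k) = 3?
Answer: 144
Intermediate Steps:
O(G, R) = -3 + 2*G
H(A) = 4 + 2*A (H(A) = A + (A + 4) = A + (4 + A) = 4 + 2*A)
(H(O(0, t(-2))) + q)² = ((4 + 2*(-3 + 2*0)) - 10)² = ((4 + 2*(-3 + 0)) - 10)² = ((4 + 2*(-3)) - 10)² = ((4 - 6) - 10)² = (-2 - 10)² = (-12)² = 144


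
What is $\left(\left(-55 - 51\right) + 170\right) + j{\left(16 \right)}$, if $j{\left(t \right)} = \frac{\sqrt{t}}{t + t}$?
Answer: $\frac{513}{8} \approx 64.125$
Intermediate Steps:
$j{\left(t \right)} = \frac{1}{2 \sqrt{t}}$ ($j{\left(t \right)} = \frac{\sqrt{t}}{2 t} = \frac{1}{2 t} \sqrt{t} = \frac{1}{2 \sqrt{t}}$)
$\left(\left(-55 - 51\right) + 170\right) + j{\left(16 \right)} = \left(\left(-55 - 51\right) + 170\right) + \frac{1}{2 \cdot 4} = \left(-106 + 170\right) + \frac{1}{2} \cdot \frac{1}{4} = 64 + \frac{1}{8} = \frac{513}{8}$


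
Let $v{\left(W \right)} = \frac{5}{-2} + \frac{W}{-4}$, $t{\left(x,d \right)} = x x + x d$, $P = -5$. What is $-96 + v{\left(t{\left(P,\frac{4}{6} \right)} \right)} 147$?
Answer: $- \frac{5039}{4} \approx -1259.8$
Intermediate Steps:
$t{\left(x,d \right)} = x^{2} + d x$
$v{\left(W \right)} = - \frac{5}{2} - \frac{W}{4}$ ($v{\left(W \right)} = 5 \left(- \frac{1}{2}\right) + W \left(- \frac{1}{4}\right) = - \frac{5}{2} - \frac{W}{4}$)
$-96 + v{\left(t{\left(P,\frac{4}{6} \right)} \right)} 147 = -96 + \left(- \frac{5}{2} - \frac{\left(-5\right) \left(\frac{4}{6} - 5\right)}{4}\right) 147 = -96 + \left(- \frac{5}{2} - \frac{\left(-5\right) \left(4 \cdot \frac{1}{6} - 5\right)}{4}\right) 147 = -96 + \left(- \frac{5}{2} - \frac{\left(-5\right) \left(\frac{2}{3} - 5\right)}{4}\right) 147 = -96 + \left(- \frac{5}{2} - \frac{\left(-5\right) \left(- \frac{13}{3}\right)}{4}\right) 147 = -96 + \left(- \frac{5}{2} - \frac{65}{12}\right) 147 = -96 - \frac{4655}{4} = - \frac{5039}{4}$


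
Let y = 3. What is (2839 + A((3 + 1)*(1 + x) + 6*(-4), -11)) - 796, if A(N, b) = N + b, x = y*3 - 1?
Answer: 2044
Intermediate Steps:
x = 8 (x = 3*3 - 1 = 9 - 1 = 8)
(2839 + A((3 + 1)*(1 + x) + 6*(-4), -11)) - 796 = (2839 + (((3 + 1)*(1 + 8) + 6*(-4)) - 11)) - 796 = (2839 + ((4*9 - 24) - 11)) - 796 = (2839 + ((36 - 24) - 11)) - 796 = (2839 + (12 - 11)) - 796 = (2839 + 1) - 796 = 2840 - 796 = 2044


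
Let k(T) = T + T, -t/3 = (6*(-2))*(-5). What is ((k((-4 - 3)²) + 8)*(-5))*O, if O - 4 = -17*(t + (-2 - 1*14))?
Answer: -1768080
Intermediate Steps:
t = -180 (t = -3*6*(-2)*(-5) = -(-36)*(-5) = -3*60 = -180)
k(T) = 2*T
O = 3336 (O = 4 - 17*(-180 + (-2 - 1*14)) = 4 - 17*(-180 + (-2 - 14)) = 4 - 17*(-180 - 16) = 4 - 17*(-196) = 4 + 3332 = 3336)
((k((-4 - 3)²) + 8)*(-5))*O = ((2*(-4 - 3)² + 8)*(-5))*3336 = ((2*(-7)² + 8)*(-5))*3336 = ((2*49 + 8)*(-5))*3336 = ((98 + 8)*(-5))*3336 = (106*(-5))*3336 = -530*3336 = -1768080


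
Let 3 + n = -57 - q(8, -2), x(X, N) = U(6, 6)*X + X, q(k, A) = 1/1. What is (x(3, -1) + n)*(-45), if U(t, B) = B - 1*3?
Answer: 2205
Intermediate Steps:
q(k, A) = 1
U(t, B) = -3 + B (U(t, B) = B - 3 = -3 + B)
x(X, N) = 4*X (x(X, N) = (-3 + 6)*X + X = 3*X + X = 4*X)
n = -61 (n = -3 + (-57 - 1*1) = -3 + (-57 - 1) = -3 - 58 = -61)
(x(3, -1) + n)*(-45) = (4*3 - 61)*(-45) = (12 - 61)*(-45) = -49*(-45) = 2205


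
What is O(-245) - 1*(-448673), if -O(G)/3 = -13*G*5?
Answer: 400898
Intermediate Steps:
O(G) = 195*G (O(G) = -(-39)*G*5 = -(-39)*5*G = -(-195)*G = 195*G)
O(-245) - 1*(-448673) = 195*(-245) - 1*(-448673) = -47775 + 448673 = 400898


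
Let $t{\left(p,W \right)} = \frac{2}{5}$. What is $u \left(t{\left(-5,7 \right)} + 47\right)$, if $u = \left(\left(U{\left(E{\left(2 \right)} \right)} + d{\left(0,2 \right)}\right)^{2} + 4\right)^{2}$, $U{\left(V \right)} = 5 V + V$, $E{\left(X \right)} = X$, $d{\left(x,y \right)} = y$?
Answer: $1896000$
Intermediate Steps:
$t{\left(p,W \right)} = \frac{2}{5}$ ($t{\left(p,W \right)} = 2 \cdot \frac{1}{5} = \frac{2}{5}$)
$U{\left(V \right)} = 6 V$
$u = 40000$ ($u = \left(\left(6 \cdot 2 + 2\right)^{2} + 4\right)^{2} = \left(\left(12 + 2\right)^{2} + 4\right)^{2} = \left(14^{2} + 4\right)^{2} = \left(196 + 4\right)^{2} = 200^{2} = 40000$)
$u \left(t{\left(-5,7 \right)} + 47\right) = 40000 \left(\frac{2}{5} + 47\right) = 40000 \cdot \frac{237}{5} = 1896000$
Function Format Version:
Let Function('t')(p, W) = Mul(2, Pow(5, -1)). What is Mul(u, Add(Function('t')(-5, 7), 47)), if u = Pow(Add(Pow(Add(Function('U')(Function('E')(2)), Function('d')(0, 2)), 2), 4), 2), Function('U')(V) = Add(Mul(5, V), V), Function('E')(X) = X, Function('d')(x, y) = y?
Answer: 1896000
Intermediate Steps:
Function('t')(p, W) = Rational(2, 5) (Function('t')(p, W) = Mul(2, Rational(1, 5)) = Rational(2, 5))
Function('U')(V) = Mul(6, V)
u = 40000 (u = Pow(Add(Pow(Add(Mul(6, 2), 2), 2), 4), 2) = Pow(Add(Pow(Add(12, 2), 2), 4), 2) = Pow(Add(Pow(14, 2), 4), 2) = Pow(Add(196, 4), 2) = Pow(200, 2) = 40000)
Mul(u, Add(Function('t')(-5, 7), 47)) = Mul(40000, Add(Rational(2, 5), 47)) = Mul(40000, Rational(237, 5)) = 1896000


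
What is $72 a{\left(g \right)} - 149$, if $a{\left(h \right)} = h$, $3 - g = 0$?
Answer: $67$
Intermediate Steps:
$g = 3$ ($g = 3 - 0 = 3 + 0 = 3$)
$72 a{\left(g \right)} - 149 = 72 \cdot 3 - 149 = 216 - 149 = 67$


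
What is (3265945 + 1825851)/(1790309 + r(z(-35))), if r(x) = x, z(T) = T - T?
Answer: 5091796/1790309 ≈ 2.8441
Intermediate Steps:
z(T) = 0
(3265945 + 1825851)/(1790309 + r(z(-35))) = (3265945 + 1825851)/(1790309 + 0) = 5091796/1790309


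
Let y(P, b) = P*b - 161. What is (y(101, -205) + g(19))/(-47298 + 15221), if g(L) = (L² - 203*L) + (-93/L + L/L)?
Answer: 462952/609463 ≈ 0.75961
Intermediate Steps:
y(P, b) = -161 + P*b
g(L) = 1 + L² - 203*L - 93/L (g(L) = (L² - 203*L) + (-93/L + 1) = (L² - 203*L) + (1 - 93/L) = 1 + L² - 203*L - 93/L)
(y(101, -205) + g(19))/(-47298 + 15221) = ((-161 + 101*(-205)) + (1 + 19² - 203*19 - 93/19))/(-47298 + 15221) = ((-161 - 20705) + (1 + 361 - 3857 - 93*1/19))/(-32077) = (-20866 + (1 + 361 - 3857 - 93/19))*(-1/32077) = (-20866 - 66498/19)*(-1/32077) = -462952/19*(-1/32077) = 462952/609463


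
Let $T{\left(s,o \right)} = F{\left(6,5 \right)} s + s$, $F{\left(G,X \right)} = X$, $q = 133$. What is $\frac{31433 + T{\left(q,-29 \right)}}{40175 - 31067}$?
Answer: $\frac{32231}{9108} \approx 3.5388$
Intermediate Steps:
$T{\left(s,o \right)} = 6 s$ ($T{\left(s,o \right)} = 5 s + s = 6 s$)
$\frac{31433 + T{\left(q,-29 \right)}}{40175 - 31067} = \frac{31433 + 6 \cdot 133}{40175 - 31067} = \frac{31433 + 798}{9108} = 32231 \cdot \frac{1}{9108} = \frac{32231}{9108}$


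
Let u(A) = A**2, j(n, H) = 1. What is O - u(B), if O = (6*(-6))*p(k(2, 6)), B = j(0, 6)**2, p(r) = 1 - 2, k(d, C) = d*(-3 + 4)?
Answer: 35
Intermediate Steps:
k(d, C) = d (k(d, C) = d*1 = d)
p(r) = -1
B = 1 (B = 1**2 = 1)
O = 36 (O = (6*(-6))*(-1) = -36*(-1) = 36)
O - u(B) = 36 - 1*1**2 = 36 - 1*1 = 36 - 1 = 35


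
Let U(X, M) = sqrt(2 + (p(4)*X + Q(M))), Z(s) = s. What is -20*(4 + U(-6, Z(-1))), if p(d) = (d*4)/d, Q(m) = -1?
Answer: -80 - 20*I*sqrt(23) ≈ -80.0 - 95.917*I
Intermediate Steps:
p(d) = 4 (p(d) = (4*d)/d = 4)
U(X, M) = sqrt(1 + 4*X) (U(X, M) = sqrt(2 + (4*X - 1)) = sqrt(2 + (-1 + 4*X)) = sqrt(1 + 4*X))
-20*(4 + U(-6, Z(-1))) = -20*(4 + sqrt(1 + 4*(-6))) = -20*(4 + sqrt(1 - 24)) = -20*(4 + sqrt(-23)) = -20*(4 + I*sqrt(23)) = -80 - 20*I*sqrt(23)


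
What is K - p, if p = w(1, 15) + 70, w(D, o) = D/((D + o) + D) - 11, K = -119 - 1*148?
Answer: -5543/17 ≈ -326.06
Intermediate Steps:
K = -267 (K = -119 - 148 = -267)
w(D, o) = -11 + D/(o + 2*D) (w(D, o) = D/(o + 2*D) - 11 = -11 + D/(o + 2*D))
p = 1004/17 (p = (-21*1 - 11*15)/(15 + 2*1) + 70 = (-21 - 165)/(15 + 2) + 70 = -186/17 + 70 = 1004/17 ≈ 59.059)
K - p = -267 - 1*1004/17 = -267 - 1004/17 = -5543/17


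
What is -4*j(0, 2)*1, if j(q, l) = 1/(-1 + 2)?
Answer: -4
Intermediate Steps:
j(q, l) = 1 (j(q, l) = 1/1 = 1)
-4*j(0, 2)*1 = -4*1*1 = -4*1 = -4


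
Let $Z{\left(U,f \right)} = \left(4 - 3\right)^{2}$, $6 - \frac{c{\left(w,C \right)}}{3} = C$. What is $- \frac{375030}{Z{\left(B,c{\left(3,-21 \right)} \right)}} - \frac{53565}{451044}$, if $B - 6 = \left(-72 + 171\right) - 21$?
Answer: $- \frac{56385028295}{150348} \approx -3.7503 \cdot 10^{5}$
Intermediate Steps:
$c{\left(w,C \right)} = 18 - 3 C$
$B = 84$ ($B = 6 + \left(\left(-72 + 171\right) - 21\right) = 6 + \left(99 - 21\right) = 6 + 78 = 84$)
$Z{\left(U,f \right)} = 1$ ($Z{\left(U,f \right)} = 1^{2} = 1$)
$- \frac{375030}{Z{\left(B,c{\left(3,-21 \right)} \right)}} - \frac{53565}{451044} = - \frac{375030}{1} - \frac{53565}{451044} = \left(-375030\right) 1 - \frac{17855}{150348} = -375030 - \frac{17855}{150348} = - \frac{56385028295}{150348}$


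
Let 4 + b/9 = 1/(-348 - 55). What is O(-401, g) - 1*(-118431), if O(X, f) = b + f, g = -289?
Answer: 47596709/403 ≈ 1.1811e+5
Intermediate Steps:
b = -14517/403 (b = -36 + 9/(-348 - 55) = -36 + 9/(-403) = -36 + 9*(-1/403) = -36 - 9/403 = -14517/403 ≈ -36.022)
O(X, f) = -14517/403 + f
O(-401, g) - 1*(-118431) = (-14517/403 - 289) - 1*(-118431) = -130984/403 + 118431 = 47596709/403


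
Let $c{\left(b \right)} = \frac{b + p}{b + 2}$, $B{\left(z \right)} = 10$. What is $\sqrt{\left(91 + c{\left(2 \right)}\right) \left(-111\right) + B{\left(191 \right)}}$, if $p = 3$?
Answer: $\frac{i \sqrt{40919}}{2} \approx 101.14 i$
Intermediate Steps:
$c{\left(b \right)} = \frac{3 + b}{2 + b}$ ($c{\left(b \right)} = \frac{b + 3}{b + 2} = \frac{3 + b}{2 + b}$)
$\sqrt{\left(91 + c{\left(2 \right)}\right) \left(-111\right) + B{\left(191 \right)}} = \sqrt{\left(91 + \frac{3 + 2}{2 + 2}\right) \left(-111\right) + 10} = \sqrt{\left(91 + \frac{1}{4} \cdot 5\right) \left(-111\right) + 10} = \sqrt{\left(91 + \frac{5}{4}\right) \left(-111\right) + 10} = \sqrt{\frac{369}{4} \left(-111\right) + 10} = \sqrt{- \frac{40959}{4} + 10} = \sqrt{- \frac{40919}{4}} = \frac{i \sqrt{40919}}{2}$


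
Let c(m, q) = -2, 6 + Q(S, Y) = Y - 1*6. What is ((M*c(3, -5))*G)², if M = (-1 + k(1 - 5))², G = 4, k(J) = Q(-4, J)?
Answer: 5345344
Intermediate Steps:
Q(S, Y) = -12 + Y (Q(S, Y) = -6 + (Y - 1*6) = -6 + (Y - 6) = -6 + (-6 + Y) = -12 + Y)
k(J) = -12 + J
M = 289 (M = (-1 + (-12 + (1 - 5)))² = (-1 + (-12 - 4))² = (-1 - 16)² = (-17)² = 289)
((M*c(3, -5))*G)² = ((289*(-2))*4)² = (-578*4)² = (-2312)² = 5345344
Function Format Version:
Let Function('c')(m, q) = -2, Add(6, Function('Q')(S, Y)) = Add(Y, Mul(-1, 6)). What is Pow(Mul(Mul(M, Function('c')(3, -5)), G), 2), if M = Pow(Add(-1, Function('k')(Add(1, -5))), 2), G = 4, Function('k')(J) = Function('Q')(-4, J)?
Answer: 5345344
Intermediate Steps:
Function('Q')(S, Y) = Add(-12, Y) (Function('Q')(S, Y) = Add(-6, Add(Y, Mul(-1, 6))) = Add(-6, Add(Y, -6)) = Add(-6, Add(-6, Y)) = Add(-12, Y))
Function('k')(J) = Add(-12, J)
M = 289 (M = Pow(Add(-1, Add(-12, Add(1, -5))), 2) = Pow(Add(-1, Add(-12, -4)), 2) = Pow(Add(-1, -16), 2) = Pow(-17, 2) = 289)
Pow(Mul(Mul(M, Function('c')(3, -5)), G), 2) = Pow(Mul(Mul(289, -2), 4), 2) = Pow(Mul(-578, 4), 2) = Pow(-2312, 2) = 5345344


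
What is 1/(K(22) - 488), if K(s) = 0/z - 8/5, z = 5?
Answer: -5/2448 ≈ -0.0020425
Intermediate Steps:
K(s) = -8/5 (K(s) = 0/5 - 8/5 = 0*(1/5) - 8*1/5 = 0 - 8/5 = -8/5)
1/(K(22) - 488) = 1/(-8/5 - 488) = 1/(-2448/5) = -5/2448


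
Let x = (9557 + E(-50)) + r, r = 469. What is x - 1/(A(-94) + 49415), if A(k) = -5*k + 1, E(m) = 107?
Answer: 505494837/49886 ≈ 10133.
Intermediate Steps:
x = 10133 (x = (9557 + 107) + 469 = 9664 + 469 = 10133)
A(k) = 1 - 5*k
x - 1/(A(-94) + 49415) = 10133 - 1/((1 - 5*(-94)) + 49415) = 10133 - 1/((1 + 470) + 49415) = 10133 - 1/(471 + 49415) = 10133 - 1/49886 = 505494837/49886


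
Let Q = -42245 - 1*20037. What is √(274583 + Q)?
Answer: 9*√2621 ≈ 460.76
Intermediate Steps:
Q = -62282 (Q = -42245 - 20037 = -62282)
√(274583 + Q) = √(274583 - 62282) = √212301 = 9*√2621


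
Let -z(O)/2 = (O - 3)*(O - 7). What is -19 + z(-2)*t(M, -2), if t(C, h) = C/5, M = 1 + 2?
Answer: -73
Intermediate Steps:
M = 3
t(C, h) = C/5 (t(C, h) = C*(⅕) = C/5)
z(O) = -2*(-7 + O)*(-3 + O) (z(O) = -2*(O - 3)*(O - 7) = -2*(-3 + O)*(-7 + O) = -2*(-7 + O)*(-3 + O))
-19 + z(-2)*t(M, -2) = -19 + (-42 - 2*(-2)² + 20*(-2))*((⅕)*3) = -19 + (-42 - 2*4 - 40)*(⅗) = -19 + (-42 - 8 - 40)*(⅗) = -19 - 90*⅗ = -19 - 54 = -73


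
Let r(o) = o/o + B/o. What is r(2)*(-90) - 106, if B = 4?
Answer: -376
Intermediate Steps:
r(o) = 1 + 4/o (r(o) = o/o + 4/o = 1 + 4/o)
r(2)*(-90) - 106 = ((4 + 2)/2)*(-90) - 106 = ((½)*6)*(-90) - 106 = 3*(-90) - 106 = -270 - 106 = -376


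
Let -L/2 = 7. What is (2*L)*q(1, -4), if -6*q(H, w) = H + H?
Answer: 28/3 ≈ 9.3333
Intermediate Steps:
L = -14 (L = -2*7 = -14)
q(H, w) = -H/3 (q(H, w) = -(H + H)/6 = -H/3)
(2*L)*q(1, -4) = (2*(-14))*(-⅓*1) = -28*(-⅓) = 28/3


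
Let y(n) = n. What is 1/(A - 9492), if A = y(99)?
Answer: -1/9393 ≈ -0.00010646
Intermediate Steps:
A = 99
1/(A - 9492) = 1/(99 - 9492) = 1/(-9393) = -1/9393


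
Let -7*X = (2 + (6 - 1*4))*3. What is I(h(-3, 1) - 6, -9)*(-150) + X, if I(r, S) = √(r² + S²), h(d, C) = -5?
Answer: -12/7 - 150*√202 ≈ -2133.6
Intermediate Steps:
X = -12/7 (X = -(2 + (6 - 1*4))*3/7 = -(2 + (6 - 4))*3/7 = -(2 + 2)*3/7 = -4*3/7 = -⅐*12 = -12/7 ≈ -1.7143)
I(r, S) = √(S² + r²)
I(h(-3, 1) - 6, -9)*(-150) + X = √((-9)² + (-5 - 6)²)*(-150) - 12/7 = √(81 + (-11)²)*(-150) - 12/7 = √(81 + 121)*(-150) - 12/7 = √202*(-150) - 12/7 = -150*√202 - 12/7 = -12/7 - 150*√202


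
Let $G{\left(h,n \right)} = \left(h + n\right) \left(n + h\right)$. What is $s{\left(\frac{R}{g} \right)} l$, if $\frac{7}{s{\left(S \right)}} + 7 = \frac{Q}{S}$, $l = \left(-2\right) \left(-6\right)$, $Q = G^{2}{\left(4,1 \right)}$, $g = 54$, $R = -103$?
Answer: $- \frac{8652}{34471} \approx -0.25099$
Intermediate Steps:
$G{\left(h,n \right)} = \left(h + n\right)^{2}$ ($G{\left(h,n \right)} = \left(h + n\right) \left(h + n\right) = \left(h + n\right)^{2}$)
$Q = 625$ ($Q = \left(\left(4 + 1\right)^{2}\right)^{2} = \left(5^{2}\right)^{2} = 25^{2} = 625$)
$l = 12$
$s{\left(S \right)} = \frac{7}{-7 + \frac{625}{S}}$
$s{\left(\frac{R}{g} \right)} l = - \frac{7 \left(- \frac{103}{54}\right)}{-625 + 7 \left(- \frac{103}{54}\right)} 12 = - \frac{7 \left(\left(-103\right) \frac{1}{54}\right)}{-625 + 7 \left(\left(-103\right) \frac{1}{54}\right)} 12 = \left(-7\right) \left(- \frac{103}{54}\right) \frac{1}{-625 + 7 \left(- \frac{103}{54}\right)} 12 = \left(-7\right) \left(- \frac{103}{54}\right) \frac{1}{-625 - \frac{721}{54}} \cdot 12 = \left(-7\right) \left(- \frac{103}{54}\right) \frac{1}{- \frac{34471}{54}} \cdot 12 = \left(-7\right) \left(- \frac{103}{54}\right) \left(- \frac{54}{34471}\right) 12 = \left(- \frac{721}{34471}\right) 12 = - \frac{8652}{34471}$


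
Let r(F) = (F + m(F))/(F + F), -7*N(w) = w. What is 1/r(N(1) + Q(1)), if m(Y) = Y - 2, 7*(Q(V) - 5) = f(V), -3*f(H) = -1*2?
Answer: 104/83 ≈ 1.2530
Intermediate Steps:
N(w) = -w/7
f(H) = 2/3 (f(H) = -(-1)*2/3 = -1/3*(-2) = 2/3)
Q(V) = 107/21 (Q(V) = 5 + (1/7)*(2/3) = 5 + 2/21 = 107/21)
m(Y) = -2 + Y
r(F) = (-2 + 2*F)/(2*F) (r(F) = (F + (-2 + F))/(F + F) = (-2 + 2*F)/((2*F)) = (-2 + 2*F)*(1/(2*F)) = (-2 + 2*F)/(2*F))
1/r(N(1) + Q(1)) = 1/((-1 + (-1/7*1 + 107/21))/(-1/7*1 + 107/21)) = 1/((-1 + (-1/7 + 107/21))/(-1/7 + 107/21)) = 1/((-1 + 104/21)/(104/21)) = 1/((21/104)*(83/21)) = 1/(83/104) = 104/83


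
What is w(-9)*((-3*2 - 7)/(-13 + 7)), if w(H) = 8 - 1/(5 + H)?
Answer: 143/8 ≈ 17.875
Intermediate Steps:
w(-9)*((-3*2 - 7)/(-13 + 7)) = ((39 + 8*(-9))/(5 - 9))*((-3*2 - 7)/(-13 + 7)) = ((39 - 72)/(-4))*((-6 - 7)/(-6)) = (-¼*(-33))*(-13*(-⅙)) = (33/4)*(13/6) = 143/8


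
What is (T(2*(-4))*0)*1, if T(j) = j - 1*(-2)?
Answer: 0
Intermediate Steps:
T(j) = 2 + j (T(j) = j + 2 = 2 + j)
(T(2*(-4))*0)*1 = ((2 + 2*(-4))*0)*1 = ((2 - 8)*0)*1 = -6*0*1 = 0*1 = 0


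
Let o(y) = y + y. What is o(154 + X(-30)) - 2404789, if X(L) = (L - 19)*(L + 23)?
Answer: -2403795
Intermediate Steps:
X(L) = (-19 + L)*(23 + L)
o(y) = 2*y
o(154 + X(-30)) - 2404789 = 2*(154 + (-437 + (-30)² + 4*(-30))) - 2404789 = 2*(154 + (-437 + 900 - 120)) - 2404789 = 2*(154 + 343) - 2404789 = 2*497 - 2404789 = 994 - 2404789 = -2403795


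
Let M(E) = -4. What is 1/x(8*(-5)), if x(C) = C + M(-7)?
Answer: -1/44 ≈ -0.022727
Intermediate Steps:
x(C) = -4 + C (x(C) = C - 4 = -4 + C)
1/x(8*(-5)) = 1/(-4 + 8*(-5)) = 1/(-4 - 40) = 1/(-44) = -1/44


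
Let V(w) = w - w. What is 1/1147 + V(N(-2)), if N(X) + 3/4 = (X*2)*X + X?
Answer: 1/1147 ≈ 0.00087184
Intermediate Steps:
N(X) = -¾ + X + 2*X² (N(X) = -¾ + ((X*2)*X + X) = -¾ + ((2*X)*X + X) = -¾ + (2*X² + X) = -¾ + (X + 2*X²) = -¾ + X + 2*X²)
V(w) = 0
1/1147 + V(N(-2)) = 1/1147 + 0 = 1/1147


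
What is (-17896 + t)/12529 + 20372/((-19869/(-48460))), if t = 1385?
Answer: 1124421866311/22630791 ≈ 49686.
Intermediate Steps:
(-17896 + t)/12529 + 20372/((-19869/(-48460))) = (-17896 + 1385)/12529 + 20372/((-19869/(-48460))) = -16511*1/12529 + 20372/((-19869*(-1/48460))) = -1501/1139 + 20372/(19869/48460) = -1501/1139 + 20372*(48460/19869) = -1501/1139 + 987227120/19869 = 1124421866311/22630791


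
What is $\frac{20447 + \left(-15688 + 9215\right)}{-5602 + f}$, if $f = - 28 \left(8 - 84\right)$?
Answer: $- \frac{2329}{579} \approx -4.0225$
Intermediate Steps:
$f = 2128$ ($f = \left(-28\right) \left(-76\right) = 2128$)
$\frac{20447 + \left(-15688 + 9215\right)}{-5602 + f} = \frac{20447 + \left(-15688 + 9215\right)}{-5602 + 2128} = \frac{20447 - 6473}{-3474} = 13974 \left(- \frac{1}{3474}\right) = - \frac{2329}{579}$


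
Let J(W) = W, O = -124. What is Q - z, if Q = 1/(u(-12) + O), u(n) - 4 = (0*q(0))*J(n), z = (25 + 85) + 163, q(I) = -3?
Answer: -32761/120 ≈ -273.01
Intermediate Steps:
z = 273 (z = 110 + 163 = 273)
u(n) = 4 (u(n) = 4 + (0*(-3))*n = 4 + 0*n = 4 + 0 = 4)
Q = -1/120 (Q = 1/(4 - 124) = 1/(-120) = -1/120 ≈ -0.0083333)
Q - z = -1/120 - 1*273 = -1/120 - 273 = -32761/120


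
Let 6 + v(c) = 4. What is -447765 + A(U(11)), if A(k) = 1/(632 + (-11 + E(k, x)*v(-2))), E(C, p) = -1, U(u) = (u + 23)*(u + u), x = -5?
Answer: -278957594/623 ≈ -4.4777e+5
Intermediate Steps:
v(c) = -2 (v(c) = -6 + 4 = -2)
U(u) = 2*u*(23 + u) (U(u) = (23 + u)*(2*u) = 2*u*(23 + u))
A(k) = 1/623 (A(k) = 1/(632 + (-11 - 1*(-2))) = 1/(632 + (-11 + 2)) = 1/(632 - 9) = 1/623)
-447765 + A(U(11)) = -447765 + 1/623 = -278957594/623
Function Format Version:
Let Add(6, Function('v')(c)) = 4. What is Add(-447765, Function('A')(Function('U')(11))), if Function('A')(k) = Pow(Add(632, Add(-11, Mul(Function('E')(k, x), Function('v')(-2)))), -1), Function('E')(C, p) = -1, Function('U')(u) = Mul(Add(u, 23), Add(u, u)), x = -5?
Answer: Rational(-278957594, 623) ≈ -4.4777e+5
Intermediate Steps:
Function('v')(c) = -2 (Function('v')(c) = Add(-6, 4) = -2)
Function('U')(u) = Mul(2, u, Add(23, u)) (Function('U')(u) = Mul(Add(23, u), Mul(2, u)) = Mul(2, u, Add(23, u)))
Function('A')(k) = Rational(1, 623) (Function('A')(k) = Pow(Add(632, Add(-11, Mul(-1, -2))), -1) = Pow(Add(632, Add(-11, 2)), -1) = Pow(Add(632, -9), -1) = Pow(623, -1) = Rational(1, 623))
Add(-447765, Function('A')(Function('U')(11))) = Add(-447765, Rational(1, 623)) = Rational(-278957594, 623)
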